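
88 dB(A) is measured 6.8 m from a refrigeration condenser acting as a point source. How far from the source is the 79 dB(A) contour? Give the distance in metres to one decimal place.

19.2 m

For a point source L₁ − L₂ = 20·log₁₀(r₂/r₁), so r₂ = r₁·10^((L₁−L₂)/20).
r₂ = 6.8·10^((88−79)/20) = 6.8·10^(9.0/20) = 19.17 m.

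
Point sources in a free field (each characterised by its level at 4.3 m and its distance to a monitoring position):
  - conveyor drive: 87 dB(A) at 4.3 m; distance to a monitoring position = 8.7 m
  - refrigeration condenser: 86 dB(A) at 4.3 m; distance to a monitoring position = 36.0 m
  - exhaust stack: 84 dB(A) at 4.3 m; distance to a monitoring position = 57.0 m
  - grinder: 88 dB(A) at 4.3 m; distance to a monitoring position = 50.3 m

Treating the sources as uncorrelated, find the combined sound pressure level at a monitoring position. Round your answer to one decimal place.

Propagate each source to the receiver with L = L_ref − 20·log₁₀(r/r_ref), then add intensities.
conveyor drive: 87 − 20·log₁₀(8.7/4.3) = 87 − 6.12 = 80.88 dB(A).
refrigeration condenser: 86 − 20·log₁₀(36.0/4.3) = 86 − 18.46 = 67.54 dB(A).
exhaust stack: 84 − 20·log₁₀(57.0/4.3) = 84 − 22.45 = 61.55 dB(A).
grinder: 88 − 20·log₁₀(50.3/4.3) = 88 − 21.36 = 66.64 dB(A).
Σ 10^(L/10) = 1.342e+08 → L_total = 10·log₁₀(1.342e+08) = 81.28 dB(A).

81.3 dB(A)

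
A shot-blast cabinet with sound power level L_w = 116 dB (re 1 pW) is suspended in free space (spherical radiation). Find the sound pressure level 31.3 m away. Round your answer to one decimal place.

The power spreads over a sphere of area 4π·r², so L_p = L_w − 10·log₁₀(4π·r²).
4π·r² = 1.231e+04 m², 10·log₁₀ of that is 40.903 dB.
L_p = 116 − 40.903 = 75.10 dB.

75.1 dB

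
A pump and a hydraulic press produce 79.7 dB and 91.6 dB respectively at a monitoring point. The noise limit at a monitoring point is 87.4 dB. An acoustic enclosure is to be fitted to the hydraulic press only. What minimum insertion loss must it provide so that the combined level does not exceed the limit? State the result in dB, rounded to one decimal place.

Fixed contribution from the other source: Σ 10^(L/10) = 10^(79.7/10) = 9.333e+07 (79.70 dB).
To meet 87.4 dB overall, the treated hydraulic press may contribute at most 10^(87.4/10) − 9.333e+07 = 4.562e+08, i.e. 86.59 dB.
So the hydraulic press must be reduced from 91.6 to 86.59 dB: IL = 5.01 dB.

5.0 dB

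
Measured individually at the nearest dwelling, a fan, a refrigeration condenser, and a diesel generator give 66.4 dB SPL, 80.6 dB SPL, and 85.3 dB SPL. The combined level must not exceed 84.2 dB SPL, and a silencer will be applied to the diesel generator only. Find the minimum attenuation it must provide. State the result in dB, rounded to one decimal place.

Everything except the diesel generator sums to 10^(66.4/10) + 10^(80.6/10) = 1.192e+08 in linear terms, 80.76 dB SPL.
The limit corresponds to 10^(84.2/10) = 2.630e+08; subtracting the fixed part leaves 1.438e+08 for the diesel generator, i.e. 81.58 dB SPL.
Required insertion loss = 85.3 − 81.58 = 3.72 dB.

3.7 dB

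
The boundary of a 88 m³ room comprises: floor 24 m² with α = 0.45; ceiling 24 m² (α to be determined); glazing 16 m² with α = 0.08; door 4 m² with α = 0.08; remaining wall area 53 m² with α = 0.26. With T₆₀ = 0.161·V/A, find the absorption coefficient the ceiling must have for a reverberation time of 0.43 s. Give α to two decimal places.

From T₆₀ = 0.161·V/A, the target T₆₀ = 0.43 s needs A = 0.161·88/0.43 = 32.95 m².
Absorption from the other surfaces = 24·0.45 + 16·0.08 + 4·0.08 + 53·0.26 = 26.18 m², so the ceiling must supply 6.77 m² over 24 m².
α = 6.77/24 = 0.282.

0.28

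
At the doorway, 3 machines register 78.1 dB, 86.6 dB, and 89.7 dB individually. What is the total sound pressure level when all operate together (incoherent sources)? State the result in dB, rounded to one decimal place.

Incoherent sources combine by intensity addition: L_total = 10·log₁₀(Σ 10^(L_i/10)).
Σ 10^(L/10) = 10^(78.1/10) + 10^(86.6/10) + 10^(89.7/10) = 1.455e+09.
L_total = 10·log₁₀(1.455e+09) = 91.63 dB.

91.6 dB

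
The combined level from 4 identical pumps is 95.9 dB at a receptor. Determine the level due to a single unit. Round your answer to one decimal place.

For N identical incoherent sources L_total = L₁ + 10·log₁₀ N, so L₁ = 95.9 − 10·log₁₀(4) = 95.9 − 6.021.

89.9 dB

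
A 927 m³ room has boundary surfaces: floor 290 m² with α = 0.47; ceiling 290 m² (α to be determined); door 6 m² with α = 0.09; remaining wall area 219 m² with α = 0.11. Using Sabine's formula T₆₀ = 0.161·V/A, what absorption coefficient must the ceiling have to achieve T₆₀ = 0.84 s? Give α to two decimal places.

Required total absorption A = 0.161·927/0.84 = 177.68 m².
Absorption from the other surfaces = 290·0.47 + 6·0.09 + 219·0.11 = 160.93 m², so the ceiling must supply 16.75 m² over 290 m².
α = 16.75/290 = 0.058.

0.06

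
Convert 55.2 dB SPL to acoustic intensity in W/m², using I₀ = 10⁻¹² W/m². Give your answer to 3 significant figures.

L = 10·log₁₀(I/I₀) ⇒ I = I₀·10^(L/10) = 10⁻¹² × 10^5.52.

3.31e-07 W/m²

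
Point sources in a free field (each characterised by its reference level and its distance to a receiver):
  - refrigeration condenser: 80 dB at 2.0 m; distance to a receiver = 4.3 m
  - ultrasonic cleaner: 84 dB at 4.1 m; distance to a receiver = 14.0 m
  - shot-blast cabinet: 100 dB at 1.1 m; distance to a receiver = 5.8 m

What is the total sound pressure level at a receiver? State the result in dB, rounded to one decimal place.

Apply inverse-square spreading to bring every level to the receiver, then sum 10^(L/10).
refrigeration condenser: 80 − 20·log₁₀(4.3/2.0) = 80 − 6.65 = 73.35 dB.
ultrasonic cleaner: 84 − 20·log₁₀(14.0/4.1) = 84 − 10.67 = 73.33 dB.
shot-blast cabinet: 100 − 20·log₁₀(5.8/1.1) = 100 − 14.44 = 85.56 dB.
Σ 10^(L/10) = 4.029e+08 → L_total = 10·log₁₀(4.029e+08) = 86.05 dB.

86.1 dB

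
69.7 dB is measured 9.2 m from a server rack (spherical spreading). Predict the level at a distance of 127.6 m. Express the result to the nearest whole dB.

For a point source, L₂ = L₁ − 20·log₁₀(r₂/r₁).
L₂ = 69.7 − 20·log₁₀(127.6/9.2) = 69.7 − 22.841 = 46.86 dB.

47 dB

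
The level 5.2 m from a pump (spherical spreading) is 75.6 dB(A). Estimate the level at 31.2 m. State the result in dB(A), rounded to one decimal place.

Spherical spreading from a point source gives a 20·log₁₀(r₂/r₁) drop.
L₂ = 75.6 − 20·log₁₀(31.2/5.2) = 75.6 − 15.563 = 60.04 dB(A).

60.0 dB(A)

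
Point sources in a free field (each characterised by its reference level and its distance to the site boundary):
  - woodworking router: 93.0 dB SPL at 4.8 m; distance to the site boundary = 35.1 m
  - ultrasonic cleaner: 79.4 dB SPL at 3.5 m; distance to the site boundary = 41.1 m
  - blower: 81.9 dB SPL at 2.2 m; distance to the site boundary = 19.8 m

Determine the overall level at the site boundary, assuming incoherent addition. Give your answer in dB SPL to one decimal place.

76.0 dB SPL

Propagate each source to the receiver with L = L_ref − 20·log₁₀(r/r_ref), then add intensities.
woodworking router: 93.0 − 20·log₁₀(35.1/4.8) = 93.0 − 17.28 = 75.72 dB SPL.
ultrasonic cleaner: 79.4 − 20·log₁₀(41.1/3.5) = 79.4 − 21.40 = 58.00 dB SPL.
blower: 81.9 − 20·log₁₀(19.8/2.2) = 81.9 − 19.08 = 62.82 dB SPL.
Σ 10^(L/10) = 3.986e+07 → L_total = 10·log₁₀(3.986e+07) = 76.01 dB SPL.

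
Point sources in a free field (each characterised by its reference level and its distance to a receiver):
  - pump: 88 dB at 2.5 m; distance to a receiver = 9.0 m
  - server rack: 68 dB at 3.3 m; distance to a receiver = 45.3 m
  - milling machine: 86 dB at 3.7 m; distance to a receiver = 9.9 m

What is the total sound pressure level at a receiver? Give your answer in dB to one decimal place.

Propagate each source to the receiver with L = L_ref − 20·log₁₀(r/r_ref), then add intensities.
pump: 88 − 20·log₁₀(9.0/2.5) = 88 − 11.13 = 76.87 dB.
server rack: 68 − 20·log₁₀(45.3/3.3) = 68 − 22.75 = 45.25 dB.
milling machine: 86 − 20·log₁₀(9.9/3.7) = 86 − 8.55 = 77.45 dB.
Σ 10^(L/10) = 1.043e+08 → L_total = 10·log₁₀(1.043e+08) = 80.18 dB.

80.2 dB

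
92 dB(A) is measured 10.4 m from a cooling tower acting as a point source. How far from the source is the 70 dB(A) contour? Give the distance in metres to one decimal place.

130.9 m

For a point source L₁ − L₂ = 20·log₁₀(r₂/r₁), so r₂ = r₁·10^((L₁−L₂)/20).
r₂ = 10.4·10^((92−70)/20) = 10.4·10^(22.0/20) = 130.93 m.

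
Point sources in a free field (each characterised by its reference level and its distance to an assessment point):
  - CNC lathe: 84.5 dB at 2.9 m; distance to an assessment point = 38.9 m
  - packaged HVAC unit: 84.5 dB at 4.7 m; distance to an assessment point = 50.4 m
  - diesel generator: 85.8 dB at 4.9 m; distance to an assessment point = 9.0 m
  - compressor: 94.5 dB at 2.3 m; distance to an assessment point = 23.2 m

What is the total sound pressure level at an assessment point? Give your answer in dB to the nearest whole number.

82 dB

Apply inverse-square spreading to bring every level to the receiver, then sum 10^(L/10).
CNC lathe: 84.5 − 20·log₁₀(38.9/2.9) = 84.5 − 22.55 = 61.95 dB.
packaged HVAC unit: 84.5 − 20·log₁₀(50.4/4.7) = 84.5 − 20.61 = 63.89 dB.
diesel generator: 85.8 − 20·log₁₀(9.0/4.9) = 85.8 − 5.28 = 80.52 dB.
compressor: 94.5 − 20·log₁₀(23.2/2.3) = 94.5 − 20.08 = 74.42 dB.
Σ 10^(L/10) = 1.444e+08 → L_total = 10·log₁₀(1.444e+08) = 81.60 dB.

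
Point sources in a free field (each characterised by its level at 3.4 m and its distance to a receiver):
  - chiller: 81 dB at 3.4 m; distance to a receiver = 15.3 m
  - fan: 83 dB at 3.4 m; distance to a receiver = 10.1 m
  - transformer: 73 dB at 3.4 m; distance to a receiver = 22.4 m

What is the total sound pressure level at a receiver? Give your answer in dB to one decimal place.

Propagate each source to the receiver with L = L_ref − 20·log₁₀(r/r_ref), then add intensities.
chiller: 81 − 20·log₁₀(15.3/3.4) = 81 − 13.06 = 67.94 dB.
fan: 83 − 20·log₁₀(10.1/3.4) = 83 − 9.46 = 73.54 dB.
transformer: 73 − 20·log₁₀(22.4/3.4) = 73 − 16.38 = 56.62 dB.
Σ 10^(L/10) = 2.929e+07 → L_total = 10·log₁₀(2.929e+07) = 74.67 dB.

74.7 dB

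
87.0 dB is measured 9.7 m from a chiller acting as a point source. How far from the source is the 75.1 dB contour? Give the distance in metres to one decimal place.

The 11.9 dB drop corresponds to a distance ratio of 10^(11.9/20) for a point source.
r₂ = 9.7·10^((87.0−75.1)/20) = 9.7·10^(11.9/20) = 38.17 m.

38.2 m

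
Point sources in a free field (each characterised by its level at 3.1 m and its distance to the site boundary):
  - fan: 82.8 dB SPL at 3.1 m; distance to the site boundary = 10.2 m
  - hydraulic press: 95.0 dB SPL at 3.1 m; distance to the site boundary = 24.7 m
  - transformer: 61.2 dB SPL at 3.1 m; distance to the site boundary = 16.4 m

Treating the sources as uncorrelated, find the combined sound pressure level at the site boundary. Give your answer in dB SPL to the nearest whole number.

First find each source's level at the receiver (point-source: −20·log₁₀(r/r_ref)), then combine on an intensity basis.
fan: 82.8 − 20·log₁₀(10.2/3.1) = 82.8 − 10.34 = 72.46 dB SPL.
hydraulic press: 95.0 − 20·log₁₀(24.7/3.1) = 95.0 − 18.03 = 76.97 dB SPL.
transformer: 61.2 − 20·log₁₀(16.4/3.1) = 61.2 − 14.47 = 46.73 dB SPL.
Σ 10^(L/10) = 6.746e+07 → L_total = 10·log₁₀(6.746e+07) = 78.29 dB SPL.

78 dB SPL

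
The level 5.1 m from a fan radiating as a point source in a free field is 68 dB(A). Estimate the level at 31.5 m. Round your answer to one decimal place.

52.2 dB(A)

Spherical spreading from a point source gives a 20·log₁₀(r₂/r₁) drop.
L₂ = 68 − 20·log₁₀(31.5/5.1) = 68 − 15.815 = 52.19 dB(A).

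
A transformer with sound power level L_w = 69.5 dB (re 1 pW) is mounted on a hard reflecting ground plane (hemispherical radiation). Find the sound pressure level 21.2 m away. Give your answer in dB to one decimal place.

35.0 dB

Free-field hemispherical radiation: L_p = L_w − 10·log₁₀(2π·r²), r = 21.2 m.
2π·r² = 2824 m², 10·log₁₀ of that is 34.509 dB.
L_p = 69.5 − 34.509 = 34.99 dB.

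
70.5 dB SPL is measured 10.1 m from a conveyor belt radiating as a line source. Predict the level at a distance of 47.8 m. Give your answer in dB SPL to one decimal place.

Line-source attenuation: ΔL = 10·log₁₀(r₂/r₁) = 10·log₁₀(47.8/10.1) = 6.751 dB.
L₂ = 70.5 − 10·log₁₀(47.8/10.1) = 70.5 − 6.751 = 63.75 dB SPL.

63.7 dB SPL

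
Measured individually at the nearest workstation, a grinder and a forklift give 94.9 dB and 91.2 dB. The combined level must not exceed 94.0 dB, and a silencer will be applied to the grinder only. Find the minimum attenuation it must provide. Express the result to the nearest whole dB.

The untreated sources together contribute 10^(91.2/10) = 1.318e+09, i.e. 91.20 dB.
The limit corresponds to 10^(94.0/10) = 2.512e+09; subtracting the fixed part leaves 1.194e+09 for the grinder, i.e. 90.77 dB.
Required insertion loss = 94.9 − 90.77 = 4.13 dB.

4 dB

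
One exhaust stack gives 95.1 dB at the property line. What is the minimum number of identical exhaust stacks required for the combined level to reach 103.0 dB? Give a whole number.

7

N identical sources give L₁ + 10·log₁₀ N, so require 10·log₁₀ N ≥ 103.0 − 95.1 = 7.9 dB.
N ≥ 10^(7.9/10) = 6.166, so N = 7.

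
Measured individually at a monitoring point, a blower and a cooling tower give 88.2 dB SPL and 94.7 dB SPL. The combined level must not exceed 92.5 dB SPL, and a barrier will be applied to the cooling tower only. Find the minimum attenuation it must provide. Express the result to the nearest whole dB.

4 dB

The untreated sources together contribute 10^(88.2/10) = 6.607e+08, i.e. 88.20 dB SPL.
The limit corresponds to 10^(92.5/10) = 1.778e+09; subtracting the fixed part leaves 1.118e+09 for the cooling tower, i.e. 90.48 dB SPL.
Required insertion loss = 94.7 − 90.48 = 4.22 dB.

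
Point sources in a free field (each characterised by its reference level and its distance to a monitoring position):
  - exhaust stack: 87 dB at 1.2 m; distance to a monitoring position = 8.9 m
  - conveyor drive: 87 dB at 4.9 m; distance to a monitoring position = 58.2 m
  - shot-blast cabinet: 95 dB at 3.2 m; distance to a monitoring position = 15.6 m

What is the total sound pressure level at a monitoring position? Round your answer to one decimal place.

First find each source's level at the receiver (point-source: −20·log₁₀(r/r_ref)), then combine on an intensity basis.
exhaust stack: 87 − 20·log₁₀(8.9/1.2) = 87 − 17.40 = 69.60 dB.
conveyor drive: 87 − 20·log₁₀(58.2/4.9) = 87 − 21.49 = 65.51 dB.
shot-blast cabinet: 95 − 20·log₁₀(15.6/3.2) = 95 − 13.76 = 81.24 dB.
Σ 10^(L/10) = 1.457e+08 → L_total = 10·log₁₀(1.457e+08) = 81.64 dB.

81.6 dB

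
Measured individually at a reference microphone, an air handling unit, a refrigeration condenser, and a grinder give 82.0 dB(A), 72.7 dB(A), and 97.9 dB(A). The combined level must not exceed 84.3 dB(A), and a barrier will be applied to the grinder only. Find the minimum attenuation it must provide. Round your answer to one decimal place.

18.3 dB

Everything except the grinder sums to 10^(82.0/10) + 10^(72.7/10) = 1.771e+08 in linear terms, 82.48 dB(A).
The limit corresponds to 10^(84.3/10) = 2.692e+08; subtracting the fixed part leaves 9.204e+07 for the grinder, i.e. 79.64 dB(A).
So the grinder must be reduced from 97.9 to 79.64 dB(A): IL = 18.26 dB.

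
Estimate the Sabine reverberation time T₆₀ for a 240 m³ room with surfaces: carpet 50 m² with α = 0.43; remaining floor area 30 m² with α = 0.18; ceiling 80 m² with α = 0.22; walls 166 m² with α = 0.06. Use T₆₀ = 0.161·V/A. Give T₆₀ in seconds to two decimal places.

0.71 s

A = Σ Sᵢαᵢ = 50·0.43 + 30·0.18 + 80·0.22 + 166·0.06 = 54.46 m².
T₆₀ = 0.161 × 240 / 54.46 = 0.710 s.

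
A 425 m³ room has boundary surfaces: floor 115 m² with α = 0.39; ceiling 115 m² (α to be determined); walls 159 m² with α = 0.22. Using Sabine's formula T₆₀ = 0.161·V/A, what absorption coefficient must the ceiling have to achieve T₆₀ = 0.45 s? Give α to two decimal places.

0.63

From T₆₀ = 0.161·V/A, the target T₆₀ = 0.45 s needs A = 0.161·425/0.45 = 152.06 m².
Absorption from the other surfaces = 115·0.39 + 159·0.22 = 79.83 m², so the ceiling must supply 72.23 m² over 115 m².
α = 72.23/115 = 0.628.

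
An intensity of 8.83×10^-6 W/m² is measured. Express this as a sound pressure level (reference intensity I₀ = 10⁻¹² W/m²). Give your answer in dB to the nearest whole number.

69 dB

L = 10·log₁₀(I/I₀) = 10·log₁₀(8.83×10^-6/10⁻¹²) = 10·log₁₀(8.83×10^6).
L = 10·(0.9460 + 6) = 69.46 dB.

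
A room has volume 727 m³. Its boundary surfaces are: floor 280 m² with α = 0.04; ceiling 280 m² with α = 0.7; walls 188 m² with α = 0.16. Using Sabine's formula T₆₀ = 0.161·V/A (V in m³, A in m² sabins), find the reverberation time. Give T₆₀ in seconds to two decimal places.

0.49 s

Summing Sᵢαᵢ: 280·0.04 + 280·0.7 + 188·0.16 = 237.28 m².
T₆₀ = 0.161 × 727 / 237.28 = 0.493 s.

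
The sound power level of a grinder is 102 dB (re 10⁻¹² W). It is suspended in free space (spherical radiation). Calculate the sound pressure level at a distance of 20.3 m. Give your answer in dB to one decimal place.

Free-field spherical radiation: L_p = L_w − 10·log₁₀(4π·r²), r = 20.3 m.
4π·r² = 5178 m², 10·log₁₀ of that is 37.142 dB.
L_p = 102 − 37.142 = 64.86 dB.

64.9 dB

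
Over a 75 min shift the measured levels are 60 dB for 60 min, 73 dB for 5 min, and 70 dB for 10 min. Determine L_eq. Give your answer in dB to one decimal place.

Weight each interval's intensity by its duration and average over T = 75 min:
Σ tᵢ·10^(Lᵢ/10) = 60·10^(60/10) + 5·10^(73/10) + 10·10^(70/10) = 2.598e+08.
L_eq = 10·log₁₀(2.598e+08/75) = 65.40 dB.

65.4 dB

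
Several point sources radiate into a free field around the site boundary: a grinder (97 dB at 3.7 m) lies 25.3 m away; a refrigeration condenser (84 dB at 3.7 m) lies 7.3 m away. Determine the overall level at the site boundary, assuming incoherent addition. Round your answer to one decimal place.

82.3 dB

Propagate each source to the receiver with L = L_ref − 20·log₁₀(r/r_ref), then add intensities.
grinder: 97 − 20·log₁₀(25.3/3.7) = 97 − 16.70 = 80.30 dB.
refrigeration condenser: 84 − 20·log₁₀(7.3/3.7) = 84 − 5.90 = 78.10 dB.
Σ 10^(L/10) = 1.717e+08 → L_total = 10·log₁₀(1.717e+08) = 82.35 dB.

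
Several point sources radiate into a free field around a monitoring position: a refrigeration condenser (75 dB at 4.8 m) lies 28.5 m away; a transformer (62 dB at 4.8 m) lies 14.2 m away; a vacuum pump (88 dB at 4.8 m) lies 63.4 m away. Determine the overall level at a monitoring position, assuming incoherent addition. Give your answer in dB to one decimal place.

66.7 dB

First find each source's level at the receiver (point-source: −20·log₁₀(r/r_ref)), then combine on an intensity basis.
refrigeration condenser: 75 − 20·log₁₀(28.5/4.8) = 75 − 15.47 = 59.53 dB.
transformer: 62 − 20·log₁₀(14.2/4.8) = 62 − 9.42 = 52.58 dB.
vacuum pump: 88 − 20·log₁₀(63.4/4.8) = 88 − 22.42 = 65.58 dB.
Σ 10^(L/10) = 4.695e+06 → L_total = 10·log₁₀(4.695e+06) = 66.72 dB.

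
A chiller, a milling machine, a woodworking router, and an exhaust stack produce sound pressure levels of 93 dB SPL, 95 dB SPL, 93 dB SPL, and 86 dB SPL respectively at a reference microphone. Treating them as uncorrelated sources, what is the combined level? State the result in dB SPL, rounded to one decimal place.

98.8 dB SPL

For uncorrelated sources the intensities add, so convert each level to linear form, sum, and take 10·log₁₀ of the total.
Σ 10^(L/10) = 10^(93/10) + 10^(95/10) + 10^(93/10) + 10^(86/10) = 7.551e+09.
L_total = 10·log₁₀(7.551e+09) = 98.78 dB SPL.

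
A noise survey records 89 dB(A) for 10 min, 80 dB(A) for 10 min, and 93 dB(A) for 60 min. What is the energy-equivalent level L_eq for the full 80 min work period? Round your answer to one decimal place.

92.1 dB(A)

L_eq = 10·log₁₀[(1/T)·Σ tᵢ·10^(Lᵢ/10)] with T = 80 min.
Σ tᵢ·10^(Lᵢ/10) = 10·10^(89/10) + 10·10^(80/10) + 60·10^(93/10) = 1.287e+11.
L_eq = 10·log₁₀(1.287e+11/80) = 92.06 dB(A).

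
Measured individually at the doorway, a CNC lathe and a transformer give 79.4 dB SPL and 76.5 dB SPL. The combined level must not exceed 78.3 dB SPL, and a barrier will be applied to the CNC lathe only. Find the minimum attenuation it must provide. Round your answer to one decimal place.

The untreated sources together contribute 10^(76.5/10) = 4.467e+07, i.e. 76.50 dB SPL.
To meet 78.3 dB SPL overall, the treated CNC lathe may contribute at most 10^(78.3/10) − 4.467e+07 = 2.294e+07, i.e. 73.61 dB SPL.
Required insertion loss = 79.4 − 73.61 = 5.79 dB.

5.8 dB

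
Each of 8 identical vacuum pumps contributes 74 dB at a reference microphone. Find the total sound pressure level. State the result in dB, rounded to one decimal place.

83.0 dB

N identical incoherent sources raise the level by 10·log₁₀ N.
L_total = 74 + 10·log₁₀(8) = 74 + 9.031 = 83.03 dB.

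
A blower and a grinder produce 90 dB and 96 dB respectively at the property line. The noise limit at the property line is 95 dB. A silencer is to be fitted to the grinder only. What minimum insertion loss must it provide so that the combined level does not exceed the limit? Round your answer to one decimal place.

2.7 dB

Fixed contribution from the other source: Σ 10^(L/10) = 10^(90/10) = 1.000e+09 (90.00 dB).
The limit corresponds to 10^(95/10) = 3.162e+09; subtracting the fixed part leaves 2.162e+09 for the grinder, i.e. 93.35 dB.
Required insertion loss = 96 − 93.35 = 2.65 dB.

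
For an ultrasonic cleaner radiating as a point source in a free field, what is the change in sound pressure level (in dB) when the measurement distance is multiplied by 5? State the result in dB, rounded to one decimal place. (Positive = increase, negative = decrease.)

A point source loses 6 dB per doubling of distance; generally ΔL = −20·log₁₀(r₂/r₁).
ΔL = −20·log₁₀(5) = -13.98 dB.

-14.0 dB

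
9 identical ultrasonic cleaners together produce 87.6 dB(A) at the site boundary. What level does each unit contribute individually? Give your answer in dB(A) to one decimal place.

78.1 dB(A)

Dividing the total intensity by 9 lowers the level by 10·log₁₀ 9 = 9.542 dB: L₁ = 87.6 − 9.542.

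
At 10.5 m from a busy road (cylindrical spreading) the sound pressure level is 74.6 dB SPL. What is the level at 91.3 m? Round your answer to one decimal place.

For a line source, L₂ = L₁ − 10·log₁₀(r₂/r₁).
L₂ = 74.6 − 10·log₁₀(91.3/10.5) = 74.6 − 9.393 = 65.21 dB SPL.

65.2 dB SPL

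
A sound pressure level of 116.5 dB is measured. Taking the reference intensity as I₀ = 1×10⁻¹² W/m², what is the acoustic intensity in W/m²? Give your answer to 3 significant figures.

I = I₀·10^(L/10) = 10⁻¹² × 10^(116.5/10) = 10^(-0.350).

0.447 W/m²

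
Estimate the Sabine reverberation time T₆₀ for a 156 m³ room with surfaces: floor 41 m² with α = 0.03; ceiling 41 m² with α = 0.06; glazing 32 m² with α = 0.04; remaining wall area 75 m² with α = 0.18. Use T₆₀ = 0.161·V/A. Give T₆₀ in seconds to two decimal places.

1.36 s

Total absorption A = 41·0.03 + 41·0.06 + 32·0.04 + 75·0.18 = 18.47 m² sabins.
T₆₀ = 0.161·V/A = 0.161·156/18.47 = 1.360 s.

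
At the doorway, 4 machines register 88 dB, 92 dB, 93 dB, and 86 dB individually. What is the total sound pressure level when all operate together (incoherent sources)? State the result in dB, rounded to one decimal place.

For uncorrelated sources the intensities add, so convert each level to linear form, sum, and take 10·log₁₀ of the total.
Σ 10^(L/10) = 10^(88/10) + 10^(92/10) + 10^(93/10) + 10^(86/10) = 4.609e+09.
L_total = 10·log₁₀(4.609e+09) = 96.64 dB.

96.6 dB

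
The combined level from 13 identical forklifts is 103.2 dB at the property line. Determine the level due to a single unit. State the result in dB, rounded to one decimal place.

92.1 dB

13 equal contributions raise the level by 10·log₁₀ 13 = 11.139 dB, so each unit alone gives 103.2 − 11.139.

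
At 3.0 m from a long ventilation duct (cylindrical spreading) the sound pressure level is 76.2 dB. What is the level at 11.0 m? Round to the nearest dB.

For a line source, L₂ = L₁ − 10·log₁₀(r₂/r₁).
L₂ = 76.2 − 10·log₁₀(11.0/3.0) = 76.2 − 5.643 = 70.56 dB.

71 dB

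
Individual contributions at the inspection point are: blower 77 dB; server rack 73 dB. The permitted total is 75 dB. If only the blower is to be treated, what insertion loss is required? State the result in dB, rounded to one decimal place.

The untreated sources together contribute 10^(73/10) = 1.995e+07, i.e. 73.00 dB.
To meet 75 dB overall, the treated blower may contribute at most 10^(75/10) − 1.995e+07 = 1.167e+07, i.e. 70.67 dB.
So the blower must be reduced from 77 to 70.67 dB: IL = 6.33 dB.

6.3 dB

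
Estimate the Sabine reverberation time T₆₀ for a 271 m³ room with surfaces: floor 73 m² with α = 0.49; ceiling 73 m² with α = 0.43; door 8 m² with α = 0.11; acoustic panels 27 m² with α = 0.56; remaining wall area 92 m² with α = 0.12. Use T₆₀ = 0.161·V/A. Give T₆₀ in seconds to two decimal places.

0.46 s

Summing Sᵢαᵢ: 73·0.49 + 73·0.43 + 8·0.11 + 27·0.56 + 92·0.12 = 94.20 m².
T₆₀ = 0.161·V/A = 0.161·271/94.20 = 0.463 s.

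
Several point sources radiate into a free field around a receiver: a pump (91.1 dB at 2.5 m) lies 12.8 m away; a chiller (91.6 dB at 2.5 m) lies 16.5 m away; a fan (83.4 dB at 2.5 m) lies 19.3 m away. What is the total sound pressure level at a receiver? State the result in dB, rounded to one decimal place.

79.3 dB

Propagate each source to the receiver with L = L_ref − 20·log₁₀(r/r_ref), then add intensities.
pump: 91.1 − 20·log₁₀(12.8/2.5) = 91.1 − 14.19 = 76.91 dB.
chiller: 91.6 − 20·log₁₀(16.5/2.5) = 91.6 − 16.39 = 75.21 dB.
fan: 83.4 − 20·log₁₀(19.3/2.5) = 83.4 − 17.75 = 65.65 dB.
Σ 10^(L/10) = 8.600e+07 → L_total = 10·log₁₀(8.600e+07) = 79.34 dB.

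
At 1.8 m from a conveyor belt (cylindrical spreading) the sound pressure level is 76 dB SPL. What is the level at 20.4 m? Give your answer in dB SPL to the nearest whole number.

65 dB SPL

Cylindrical spreading from a line source gives a 10·log₁₀(r₂/r₁) drop.
L₂ = 76 − 10·log₁₀(20.4/1.8) = 76 − 10.544 = 65.46 dB SPL.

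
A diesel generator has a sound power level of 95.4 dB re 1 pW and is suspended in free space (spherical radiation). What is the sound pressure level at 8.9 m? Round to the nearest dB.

65 dB

Free-field spherical radiation: L_p = L_w − 10·log₁₀(4π·r²), r = 8.9 m.
4π·r² = 995.4 m², 10·log₁₀ of that is 29.980 dB.
L_p = 95.4 − 29.980 = 65.42 dB.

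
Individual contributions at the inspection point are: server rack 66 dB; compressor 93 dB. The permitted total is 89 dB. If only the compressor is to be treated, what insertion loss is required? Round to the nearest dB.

Everything except the compressor sums to 10^(66/10) = 3.981e+06 in linear terms, 66.00 dB.
The limit corresponds to 10^(89/10) = 7.943e+08; subtracting the fixed part leaves 7.903e+08 for the compressor, i.e. 88.98 dB.
Required insertion loss = 93 − 88.98 = 4.02 dB.

4 dB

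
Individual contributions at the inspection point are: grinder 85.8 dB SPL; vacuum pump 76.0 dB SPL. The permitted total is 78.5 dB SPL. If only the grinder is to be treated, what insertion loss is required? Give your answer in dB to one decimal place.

The untreated sources together contribute 10^(76.0/10) = 3.981e+07, i.e. 76.00 dB SPL.
To meet 78.5 dB SPL overall, the treated grinder may contribute at most 10^(78.5/10) − 3.981e+07 = 3.098e+07, i.e. 74.91 dB SPL.
Required insertion loss = 85.8 − 74.91 = 10.89 dB.

10.9 dB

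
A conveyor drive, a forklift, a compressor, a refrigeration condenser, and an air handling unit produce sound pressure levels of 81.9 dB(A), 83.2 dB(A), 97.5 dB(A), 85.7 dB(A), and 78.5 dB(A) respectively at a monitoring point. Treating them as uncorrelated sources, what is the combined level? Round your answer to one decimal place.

98.1 dB(A)

Incoherent sources combine by intensity addition: L_total = 10·log₁₀(Σ 10^(L_i/10)).
Σ 10^(L/10) = 10^(81.9/10) + 10^(83.2/10) + 10^(97.5/10) + 10^(85.7/10) + 10^(78.5/10) = 6.430e+09.
L_total = 10·log₁₀(6.430e+09) = 98.08 dB(A).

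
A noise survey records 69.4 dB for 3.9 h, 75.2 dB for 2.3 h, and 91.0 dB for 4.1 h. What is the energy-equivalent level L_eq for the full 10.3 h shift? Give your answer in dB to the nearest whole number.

87 dB

The energy average is taken in the linear domain: L_eq = 10·log₁₀[(Σ tᵢ·10^(Lᵢ/10))/T], T = 10.3 h.
Σ tᵢ·10^(Lᵢ/10) = 3.9·10^(69.4/10) + 2.3·10^(75.2/10) + 4.1·10^(91.0/10) = 5.272e+09.
L_eq = 10·log₁₀(5.272e+09/10.3) = 87.09 dB.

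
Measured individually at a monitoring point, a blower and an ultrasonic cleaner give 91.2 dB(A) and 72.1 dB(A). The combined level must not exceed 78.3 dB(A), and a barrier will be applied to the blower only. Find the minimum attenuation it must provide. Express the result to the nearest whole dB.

Fixed contribution from the other source: Σ 10^(L/10) = 10^(72.1/10) = 1.622e+07 (72.10 dB(A)).
The limit corresponds to 10^(78.3/10) = 6.761e+07; subtracting the fixed part leaves 5.139e+07 for the blower, i.e. 77.11 dB(A).
So the blower must be reduced from 91.2 to 77.11 dB(A): IL = 14.09 dB.

14 dB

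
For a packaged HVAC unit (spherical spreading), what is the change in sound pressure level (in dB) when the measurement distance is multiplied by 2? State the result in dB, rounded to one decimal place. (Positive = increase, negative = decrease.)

A point source loses 6 dB per doubling of distance; generally ΔL = −20·log₁₀(r₂/r₁).
ΔL = −20·log₁₀(2) = -6.02 dB.

-6.0 dB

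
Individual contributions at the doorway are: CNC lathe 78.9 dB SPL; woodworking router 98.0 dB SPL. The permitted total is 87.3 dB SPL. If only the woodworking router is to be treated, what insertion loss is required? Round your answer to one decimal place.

The untreated sources together contribute 10^(78.9/10) = 7.762e+07, i.e. 78.90 dB SPL.
The limit corresponds to 10^(87.3/10) = 5.370e+08; subtracting the fixed part leaves 4.594e+08 for the woodworking router, i.e. 86.62 dB SPL.
Required insertion loss = 98.0 − 86.62 = 11.38 dB.

11.4 dB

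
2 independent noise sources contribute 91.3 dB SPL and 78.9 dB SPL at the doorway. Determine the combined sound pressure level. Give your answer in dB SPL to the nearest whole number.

92 dB SPL

For uncorrelated sources the intensities add, so convert each level to linear form, sum, and take 10·log₁₀ of the total.
Σ 10^(L/10) = 10^(91.3/10) + 10^(78.9/10) = 1.427e+09.
L_total = 10·log₁₀(1.427e+09) = 91.54 dB SPL.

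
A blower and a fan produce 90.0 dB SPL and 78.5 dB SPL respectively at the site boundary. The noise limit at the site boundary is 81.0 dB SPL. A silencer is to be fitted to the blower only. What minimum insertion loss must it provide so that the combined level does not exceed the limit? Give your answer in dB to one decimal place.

12.6 dB

Fixed contribution from the other source: Σ 10^(L/10) = 10^(78.5/10) = 7.079e+07 (78.50 dB SPL).
To meet 81.0 dB SPL overall, the treated blower may contribute at most 10^(81.0/10) − 7.079e+07 = 5.510e+07, i.e. 77.41 dB SPL.
Required insertion loss = 90.0 − 77.41 = 12.59 dB.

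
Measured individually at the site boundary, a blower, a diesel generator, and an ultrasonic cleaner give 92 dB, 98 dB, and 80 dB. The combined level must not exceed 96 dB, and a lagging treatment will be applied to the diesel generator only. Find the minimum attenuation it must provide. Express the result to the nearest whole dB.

The untreated sources together contribute 10^(92/10) + 10^(80/10) = 1.685e+09, i.e. 92.27 dB.
The limit corresponds to 10^(96/10) = 3.981e+09; subtracting the fixed part leaves 2.296e+09 for the diesel generator, i.e. 93.61 dB.
So the diesel generator must be reduced from 98 to 93.61 dB: IL = 4.39 dB.

4 dB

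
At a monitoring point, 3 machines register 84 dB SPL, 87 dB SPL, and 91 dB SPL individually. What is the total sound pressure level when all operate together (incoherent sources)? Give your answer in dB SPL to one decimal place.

For uncorrelated sources the intensities add, so convert each level to linear form, sum, and take 10·log₁₀ of the total.
Σ 10^(L/10) = 10^(84/10) + 10^(87/10) + 10^(91/10) = 2.011e+09.
L_total = 10·log₁₀(2.011e+09) = 93.03 dB SPL.

93.0 dB SPL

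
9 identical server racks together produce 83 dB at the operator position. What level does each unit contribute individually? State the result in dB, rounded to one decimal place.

73.5 dB

For N identical incoherent sources L_total = L₁ + 10·log₁₀ N, so L₁ = 83 − 10·log₁₀(9) = 83 − 9.542.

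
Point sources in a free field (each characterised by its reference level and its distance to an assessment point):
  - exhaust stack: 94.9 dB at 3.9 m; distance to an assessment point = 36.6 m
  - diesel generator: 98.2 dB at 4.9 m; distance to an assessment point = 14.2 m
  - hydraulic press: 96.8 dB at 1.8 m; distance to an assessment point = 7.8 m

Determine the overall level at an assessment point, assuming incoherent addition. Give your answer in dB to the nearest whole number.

First find each source's level at the receiver (point-source: −20·log₁₀(r/r_ref)), then combine on an intensity basis.
exhaust stack: 94.9 − 20·log₁₀(36.6/3.9) = 94.9 − 19.45 = 75.45 dB.
diesel generator: 98.2 − 20·log₁₀(14.2/4.9) = 98.2 − 9.24 = 88.96 dB.
hydraulic press: 96.8 − 20·log₁₀(7.8/1.8) = 96.8 − 12.74 = 84.06 dB.
Σ 10^(L/10) = 1.077e+09 → L_total = 10·log₁₀(1.077e+09) = 90.32 dB.

90 dB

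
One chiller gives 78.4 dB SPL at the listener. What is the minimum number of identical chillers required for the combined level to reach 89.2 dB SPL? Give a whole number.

13

N identical sources give L₁ + 10·log₁₀ N, so require 10·log₁₀ N ≥ 89.2 − 78.4 = 10.8 dB.
N ≥ 10^(10.8/10) = 12.023, so N = 13.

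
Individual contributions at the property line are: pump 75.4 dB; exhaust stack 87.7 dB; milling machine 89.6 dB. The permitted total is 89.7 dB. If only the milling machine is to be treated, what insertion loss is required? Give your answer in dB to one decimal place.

Fixed contribution from the other sources: Σ 10^(L/10) = 10^(75.4/10) + 10^(87.7/10) = 6.235e+08 (87.95 dB).
The limit corresponds to 10^(89.7/10) = 9.333e+08; subtracting the fixed part leaves 3.097e+08 for the milling machine, i.e. 84.91 dB.
Required insertion loss = 89.6 − 84.91 = 4.69 dB.

4.7 dB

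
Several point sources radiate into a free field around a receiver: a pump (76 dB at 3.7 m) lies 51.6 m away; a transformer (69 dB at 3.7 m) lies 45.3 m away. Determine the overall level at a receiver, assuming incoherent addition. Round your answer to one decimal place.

54.1 dB

Propagate each source to the receiver with L = L_ref − 20·log₁₀(r/r_ref), then add intensities.
pump: 76 − 20·log₁₀(51.6/3.7) = 76 − 22.89 = 53.11 dB.
transformer: 69 − 20·log₁₀(45.3/3.7) = 69 − 21.76 = 47.24 dB.
Σ 10^(L/10) = 2.577e+05 → L_total = 10·log₁₀(2.577e+05) = 54.11 dB.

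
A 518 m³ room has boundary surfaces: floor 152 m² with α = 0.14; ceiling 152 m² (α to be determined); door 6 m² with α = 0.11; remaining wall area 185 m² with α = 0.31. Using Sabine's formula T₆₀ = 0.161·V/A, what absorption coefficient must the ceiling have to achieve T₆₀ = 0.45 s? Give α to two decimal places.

0.70

From T₆₀ = 0.161·V/A, the target T₆₀ = 0.45 s needs A = 0.161·518/0.45 = 185.33 m².
Absorption from the other surfaces = 152·0.14 + 6·0.11 + 185·0.31 = 79.29 m², so the ceiling must supply 106.04 m² over 152 m².
α = 106.04/152 = 0.698.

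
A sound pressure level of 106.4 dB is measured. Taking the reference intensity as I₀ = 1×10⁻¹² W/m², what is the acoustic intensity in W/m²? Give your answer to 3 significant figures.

0.0437 W/m²

I = I₀·10^(L/10) = 10⁻¹² × 10^(106.4/10) = 10^(-1.360).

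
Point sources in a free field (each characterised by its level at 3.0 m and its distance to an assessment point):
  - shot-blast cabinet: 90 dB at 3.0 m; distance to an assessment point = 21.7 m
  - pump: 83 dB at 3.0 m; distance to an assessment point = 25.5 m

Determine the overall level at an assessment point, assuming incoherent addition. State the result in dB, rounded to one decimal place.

Apply inverse-square spreading to bring every level to the receiver, then sum 10^(L/10).
shot-blast cabinet: 90 − 20·log₁₀(21.7/3.0) = 90 − 17.19 = 72.81 dB.
pump: 83 − 20·log₁₀(25.5/3.0) = 83 − 18.59 = 64.41 dB.
Σ 10^(L/10) = 2.187e+07 → L_total = 10·log₁₀(2.187e+07) = 73.40 dB.

73.4 dB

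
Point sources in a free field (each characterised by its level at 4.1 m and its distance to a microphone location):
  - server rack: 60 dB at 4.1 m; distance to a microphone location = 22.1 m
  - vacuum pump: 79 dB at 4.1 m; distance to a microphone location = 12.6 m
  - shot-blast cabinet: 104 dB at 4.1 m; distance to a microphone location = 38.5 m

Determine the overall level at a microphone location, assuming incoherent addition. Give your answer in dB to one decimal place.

84.7 dB

Propagate each source to the receiver with L = L_ref − 20·log₁₀(r/r_ref), then add intensities.
server rack: 60 − 20·log₁₀(22.1/4.1) = 60 − 14.63 = 45.37 dB.
vacuum pump: 79 − 20·log₁₀(12.6/4.1) = 79 − 9.75 = 69.25 dB.
shot-blast cabinet: 104 − 20·log₁₀(38.5/4.1) = 104 − 19.45 = 84.55 dB.
Σ 10^(L/10) = 2.933e+08 → L_total = 10·log₁₀(2.933e+08) = 84.67 dB.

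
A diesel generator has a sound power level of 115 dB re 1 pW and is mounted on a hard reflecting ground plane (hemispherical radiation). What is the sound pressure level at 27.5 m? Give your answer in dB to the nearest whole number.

78 dB

Free-field hemispherical radiation: L_p = L_w − 10·log₁₀(2π·r²), r = 27.5 m.
2π·r² = 4752 m², 10·log₁₀ of that is 36.768 dB.
L_p = 115 − 36.768 = 78.23 dB.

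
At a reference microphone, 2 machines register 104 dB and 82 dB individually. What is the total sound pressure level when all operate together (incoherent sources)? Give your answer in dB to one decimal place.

104.0 dB

For uncorrelated sources the intensities add, so convert each level to linear form, sum, and take 10·log₁₀ of the total.
Σ 10^(L/10) = 10^(104/10) + 10^(82/10) = 2.528e+10.
L_total = 10·log₁₀(2.528e+10) = 104.03 dB.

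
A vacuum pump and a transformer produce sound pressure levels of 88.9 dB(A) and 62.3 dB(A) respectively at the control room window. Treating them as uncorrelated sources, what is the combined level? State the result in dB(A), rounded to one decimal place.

For uncorrelated sources the intensities add, so convert each level to linear form, sum, and take 10·log₁₀ of the total.
Σ 10^(L/10) = 10^(88.9/10) + 10^(62.3/10) = 7.779e+08.
L_total = 10·log₁₀(7.779e+08) = 88.91 dB(A).

88.9 dB(A)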